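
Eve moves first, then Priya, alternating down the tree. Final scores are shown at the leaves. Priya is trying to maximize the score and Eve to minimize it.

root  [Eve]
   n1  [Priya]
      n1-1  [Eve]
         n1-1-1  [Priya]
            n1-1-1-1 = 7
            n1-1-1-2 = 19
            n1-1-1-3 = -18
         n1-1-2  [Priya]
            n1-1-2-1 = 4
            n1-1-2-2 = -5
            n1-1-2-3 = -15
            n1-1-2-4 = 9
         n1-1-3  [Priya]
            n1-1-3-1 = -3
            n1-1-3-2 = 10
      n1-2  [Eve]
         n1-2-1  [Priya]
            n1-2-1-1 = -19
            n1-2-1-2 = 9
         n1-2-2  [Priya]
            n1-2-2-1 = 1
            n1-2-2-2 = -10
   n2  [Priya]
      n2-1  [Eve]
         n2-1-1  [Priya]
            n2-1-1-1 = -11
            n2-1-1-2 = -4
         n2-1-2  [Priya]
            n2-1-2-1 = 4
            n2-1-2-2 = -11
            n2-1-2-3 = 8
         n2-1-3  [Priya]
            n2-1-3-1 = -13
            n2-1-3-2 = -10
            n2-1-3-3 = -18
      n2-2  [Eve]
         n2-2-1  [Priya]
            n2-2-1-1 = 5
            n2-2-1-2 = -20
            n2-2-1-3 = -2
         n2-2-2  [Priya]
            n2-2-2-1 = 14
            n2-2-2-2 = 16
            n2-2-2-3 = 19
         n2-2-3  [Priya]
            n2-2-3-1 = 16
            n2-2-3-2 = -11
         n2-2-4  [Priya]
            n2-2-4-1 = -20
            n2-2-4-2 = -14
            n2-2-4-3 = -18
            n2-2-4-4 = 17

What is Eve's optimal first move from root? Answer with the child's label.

n1-1-1 (Priya): max(7, 19, -18) = 19
n1-1-2 (Priya): max(4, -5, -15, 9) = 9
n1-1-3 (Priya): max(-3, 10) = 10
n1-1 (Eve): min(19, 9, 10) = 9
n1-2-1 (Priya): max(-19, 9) = 9
n1-2-2 (Priya): max(1, -10) = 1
n1-2 (Eve): min(9, 1) = 1
n1 (Priya): max(9, 1) = 9
n2-1-1 (Priya): max(-11, -4) = -4
n2-1-2 (Priya): max(4, -11, 8) = 8
n2-1-3 (Priya): max(-13, -10, -18) = -10
n2-1 (Eve): min(-4, 8, -10) = -10
n2-2-1 (Priya): max(5, -20, -2) = 5
n2-2-2 (Priya): max(14, 16, 19) = 19
n2-2-3 (Priya): max(16, -11) = 16
n2-2-4 (Priya): max(-20, -14, -18, 17) = 17
n2-2 (Eve): min(5, 19, 16, 17) = 5
n2 (Priya): max(-10, 5) = 5
root (Eve): min(9, 5) = 5
Eve at root wants the lowest of {n1=9, n2=5}, so chooses n2.

n2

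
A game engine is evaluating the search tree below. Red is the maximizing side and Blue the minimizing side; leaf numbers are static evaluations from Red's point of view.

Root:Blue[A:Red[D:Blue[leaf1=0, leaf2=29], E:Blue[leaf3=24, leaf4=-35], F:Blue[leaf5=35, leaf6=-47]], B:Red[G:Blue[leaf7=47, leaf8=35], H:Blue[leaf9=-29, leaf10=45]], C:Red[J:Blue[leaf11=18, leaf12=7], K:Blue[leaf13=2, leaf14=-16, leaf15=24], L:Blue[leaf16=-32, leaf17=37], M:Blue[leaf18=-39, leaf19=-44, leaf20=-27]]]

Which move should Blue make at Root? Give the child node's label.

A

D (Blue): min(0, 29) = 0
E (Blue): min(24, -35) = -35
F (Blue): min(35, -47) = -47
A (Red): max(0, -35, -47) = 0
G (Blue): min(47, 35) = 35
H (Blue): min(-29, 45) = -29
B (Red): max(35, -29) = 35
J (Blue): min(18, 7) = 7
K (Blue): min(2, -16, 24) = -16
L (Blue): min(-32, 37) = -32
M (Blue): min(-39, -44, -27) = -44
C (Red): max(7, -16, -32, -44) = 7
Root (Blue): min(0, 35, 7) = 0
Blue at Root wants the lowest of {A=0, B=35, C=7}, so chooses A.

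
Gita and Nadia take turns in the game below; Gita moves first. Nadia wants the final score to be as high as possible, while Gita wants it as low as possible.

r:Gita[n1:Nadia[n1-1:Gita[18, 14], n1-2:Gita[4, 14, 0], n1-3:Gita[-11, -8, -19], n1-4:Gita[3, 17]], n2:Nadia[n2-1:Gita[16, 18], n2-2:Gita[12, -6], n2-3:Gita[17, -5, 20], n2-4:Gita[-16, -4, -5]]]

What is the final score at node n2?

16

n2-1 (Gita): min(16, 18) = 16
n2-2 (Gita): min(12, -6) = -6
n2-3 (Gita): min(17, -5, 20) = -5
n2-4 (Gita): min(-16, -4, -5) = -16
n2 (Nadia): max(16, -6, -5, -16) = 16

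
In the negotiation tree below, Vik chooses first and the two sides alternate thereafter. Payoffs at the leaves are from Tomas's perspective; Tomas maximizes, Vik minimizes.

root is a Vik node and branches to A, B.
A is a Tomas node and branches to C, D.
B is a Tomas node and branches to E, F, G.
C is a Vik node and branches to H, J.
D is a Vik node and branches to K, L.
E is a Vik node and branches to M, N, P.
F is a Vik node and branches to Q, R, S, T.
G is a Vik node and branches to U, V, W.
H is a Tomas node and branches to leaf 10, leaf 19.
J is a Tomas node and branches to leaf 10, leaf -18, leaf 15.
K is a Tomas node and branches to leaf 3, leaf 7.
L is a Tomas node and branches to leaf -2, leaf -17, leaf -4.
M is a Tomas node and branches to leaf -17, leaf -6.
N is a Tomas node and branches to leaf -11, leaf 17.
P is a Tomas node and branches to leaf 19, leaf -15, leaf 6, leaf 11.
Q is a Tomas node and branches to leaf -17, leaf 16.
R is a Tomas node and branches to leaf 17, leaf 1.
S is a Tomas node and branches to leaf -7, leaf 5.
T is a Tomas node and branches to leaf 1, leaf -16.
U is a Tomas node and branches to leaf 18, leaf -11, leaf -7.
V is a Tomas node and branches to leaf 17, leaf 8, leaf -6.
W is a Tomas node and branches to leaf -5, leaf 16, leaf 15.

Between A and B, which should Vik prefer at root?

A

H (Tomas): max(10, 19) = 19
J (Tomas): max(10, -18, 15) = 15
C (Vik): min(19, 15) = 15
K (Tomas): max(3, 7) = 7
L (Tomas): max(-2, -17, -4) = -2
D (Vik): min(7, -2) = -2
A (Tomas): max(15, -2) = 15
M (Tomas): max(-17, -6) = -6
N (Tomas): max(-11, 17) = 17
P (Tomas): max(19, -15, 6, 11) = 19
E (Vik): min(-6, 17, 19) = -6
Q (Tomas): max(-17, 16) = 16
R (Tomas): max(17, 1) = 17
S (Tomas): max(-7, 5) = 5
T (Tomas): max(1, -16) = 1
F (Vik): min(16, 17, 5, 1) = 1
U (Tomas): max(18, -11, -7) = 18
V (Tomas): max(17, 8, -6) = 17
W (Tomas): max(-5, 16, 15) = 16
G (Vik): min(18, 17, 16) = 16
B (Tomas): max(-6, 1, 16) = 16
Vik prefers the lower value; A=15, B=16. A is better since 15 < 16.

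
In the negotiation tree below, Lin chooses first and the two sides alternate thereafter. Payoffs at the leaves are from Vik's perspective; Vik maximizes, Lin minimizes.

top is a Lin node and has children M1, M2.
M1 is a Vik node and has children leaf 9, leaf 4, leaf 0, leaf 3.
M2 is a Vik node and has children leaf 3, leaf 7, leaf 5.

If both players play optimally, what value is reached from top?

M1 (Vik): max(9, 4, 0, 3) = 9
M2 (Vik): max(3, 7, 5) = 7
top (Lin): min(9, 7) = 7

7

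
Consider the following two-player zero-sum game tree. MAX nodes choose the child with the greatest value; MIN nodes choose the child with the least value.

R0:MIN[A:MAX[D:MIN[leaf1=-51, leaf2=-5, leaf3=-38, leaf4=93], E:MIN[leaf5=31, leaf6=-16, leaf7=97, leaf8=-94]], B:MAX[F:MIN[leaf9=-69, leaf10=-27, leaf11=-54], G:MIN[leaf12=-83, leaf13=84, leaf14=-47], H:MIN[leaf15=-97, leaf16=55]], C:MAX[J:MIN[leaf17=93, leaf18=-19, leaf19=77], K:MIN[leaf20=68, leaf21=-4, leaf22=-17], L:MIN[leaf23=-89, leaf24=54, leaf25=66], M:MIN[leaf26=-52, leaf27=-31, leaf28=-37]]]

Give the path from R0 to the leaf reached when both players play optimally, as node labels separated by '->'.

D (MIN): min(-51, -5, -38, 93) = -51
E (MIN): min(31, -16, 97, -94) = -94
A (MAX): max(-51, -94) = -51
F (MIN): min(-69, -27, -54) = -69
G (MIN): min(-83, 84, -47) = -83
H (MIN): min(-97, 55) = -97
B (MAX): max(-69, -83, -97) = -69
J (MIN): min(93, -19, 77) = -19
K (MIN): min(68, -4, -17) = -17
L (MIN): min(-89, 54, 66) = -89
M (MIN): min(-52, -31, -37) = -52
C (MAX): max(-19, -17, -89, -52) = -17
R0 (MIN): min(-51, -69, -17) = -69
At R0, MIN picks B (lowest: -69).
At B, MAX picks F (highest: -69).
At F, MIN picks leaf9 (lowest: -69).
Terminal value -69.

R0 -> B -> F -> leaf9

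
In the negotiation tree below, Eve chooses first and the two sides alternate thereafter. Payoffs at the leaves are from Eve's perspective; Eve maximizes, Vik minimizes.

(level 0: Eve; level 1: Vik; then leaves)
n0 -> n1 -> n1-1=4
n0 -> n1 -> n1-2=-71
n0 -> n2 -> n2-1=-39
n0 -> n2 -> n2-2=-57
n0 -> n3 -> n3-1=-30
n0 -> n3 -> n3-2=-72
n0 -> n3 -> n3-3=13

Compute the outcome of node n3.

n3 (Vik): min(-30, -72, 13) = -72

-72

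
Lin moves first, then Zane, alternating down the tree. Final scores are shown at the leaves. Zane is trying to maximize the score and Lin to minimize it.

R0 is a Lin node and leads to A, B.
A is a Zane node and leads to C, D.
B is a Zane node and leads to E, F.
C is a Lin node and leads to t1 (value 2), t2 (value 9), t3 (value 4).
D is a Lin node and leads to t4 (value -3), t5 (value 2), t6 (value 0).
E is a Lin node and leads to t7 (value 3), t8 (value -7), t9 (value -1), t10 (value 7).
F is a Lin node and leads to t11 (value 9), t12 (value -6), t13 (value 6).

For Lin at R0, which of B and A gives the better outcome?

B

E (Lin): min(3, -7, -1, 7) = -7
F (Lin): min(9, -6, 6) = -6
B (Zane): max(-7, -6) = -6
C (Lin): min(2, 9, 4) = 2
D (Lin): min(-3, 2, 0) = -3
A (Zane): max(2, -3) = 2
Lin prefers the lower value; B=-6, A=2. B is better since -6 < 2.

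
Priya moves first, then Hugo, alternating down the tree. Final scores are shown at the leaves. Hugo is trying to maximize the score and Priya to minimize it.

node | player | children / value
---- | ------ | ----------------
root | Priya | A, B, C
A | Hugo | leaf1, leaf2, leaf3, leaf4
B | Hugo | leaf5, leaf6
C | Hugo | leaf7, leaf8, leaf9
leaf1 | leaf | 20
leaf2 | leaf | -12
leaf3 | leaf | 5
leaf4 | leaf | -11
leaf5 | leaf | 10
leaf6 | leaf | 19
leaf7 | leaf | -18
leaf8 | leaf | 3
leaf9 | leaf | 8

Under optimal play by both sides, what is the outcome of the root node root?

A (Hugo): max(20, -12, 5, -11) = 20
B (Hugo): max(10, 19) = 19
C (Hugo): max(-18, 3, 8) = 8
root (Priya): min(20, 19, 8) = 8

8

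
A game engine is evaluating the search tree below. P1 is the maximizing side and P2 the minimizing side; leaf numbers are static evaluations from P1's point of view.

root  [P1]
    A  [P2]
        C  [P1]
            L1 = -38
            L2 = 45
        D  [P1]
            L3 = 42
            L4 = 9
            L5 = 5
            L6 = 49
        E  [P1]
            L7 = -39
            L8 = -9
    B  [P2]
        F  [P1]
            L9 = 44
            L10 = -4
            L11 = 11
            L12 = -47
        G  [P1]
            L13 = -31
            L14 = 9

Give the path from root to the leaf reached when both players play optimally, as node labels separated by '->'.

C (P1): max(-38, 45) = 45
D (P1): max(42, 9, 5, 49) = 49
E (P1): max(-39, -9) = -9
A (P2): min(45, 49, -9) = -9
F (P1): max(44, -4, 11, -47) = 44
G (P1): max(-31, 9) = 9
B (P2): min(44, 9) = 9
root (P1): max(-9, 9) = 9
At root, P1 picks B (highest: 9).
At B, P2 picks G (lowest: 9).
At G, P1 picks L14 (highest: 9).
Terminal value 9.

root -> B -> G -> L14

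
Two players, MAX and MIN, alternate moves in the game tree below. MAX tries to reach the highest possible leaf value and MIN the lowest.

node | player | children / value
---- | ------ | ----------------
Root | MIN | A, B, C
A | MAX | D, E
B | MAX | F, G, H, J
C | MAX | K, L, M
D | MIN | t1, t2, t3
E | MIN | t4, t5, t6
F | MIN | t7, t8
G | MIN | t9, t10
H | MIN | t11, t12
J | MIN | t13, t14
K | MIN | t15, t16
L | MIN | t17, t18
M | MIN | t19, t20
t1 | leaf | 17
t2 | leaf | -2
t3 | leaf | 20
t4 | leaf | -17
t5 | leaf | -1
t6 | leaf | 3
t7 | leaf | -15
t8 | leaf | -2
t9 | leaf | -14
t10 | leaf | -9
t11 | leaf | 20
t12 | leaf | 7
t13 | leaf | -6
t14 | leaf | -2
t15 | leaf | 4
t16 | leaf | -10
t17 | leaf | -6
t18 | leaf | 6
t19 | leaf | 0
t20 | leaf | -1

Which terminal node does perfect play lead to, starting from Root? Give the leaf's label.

D (MIN): min(17, -2, 20) = -2
E (MIN): min(-17, -1, 3) = -17
A (MAX): max(-2, -17) = -2
F (MIN): min(-15, -2) = -15
G (MIN): min(-14, -9) = -14
H (MIN): min(20, 7) = 7
J (MIN): min(-6, -2) = -6
B (MAX): max(-15, -14, 7, -6) = 7
K (MIN): min(4, -10) = -10
L (MIN): min(-6, 6) = -6
M (MIN): min(0, -1) = -1
C (MAX): max(-10, -6, -1) = -1
Root (MIN): min(-2, 7, -1) = -2
At Root, MIN picks A (lowest: -2).
At A, MAX picks D (highest: -2).
At D, MIN picks t2 (lowest: -2).
Terminal value -2.

t2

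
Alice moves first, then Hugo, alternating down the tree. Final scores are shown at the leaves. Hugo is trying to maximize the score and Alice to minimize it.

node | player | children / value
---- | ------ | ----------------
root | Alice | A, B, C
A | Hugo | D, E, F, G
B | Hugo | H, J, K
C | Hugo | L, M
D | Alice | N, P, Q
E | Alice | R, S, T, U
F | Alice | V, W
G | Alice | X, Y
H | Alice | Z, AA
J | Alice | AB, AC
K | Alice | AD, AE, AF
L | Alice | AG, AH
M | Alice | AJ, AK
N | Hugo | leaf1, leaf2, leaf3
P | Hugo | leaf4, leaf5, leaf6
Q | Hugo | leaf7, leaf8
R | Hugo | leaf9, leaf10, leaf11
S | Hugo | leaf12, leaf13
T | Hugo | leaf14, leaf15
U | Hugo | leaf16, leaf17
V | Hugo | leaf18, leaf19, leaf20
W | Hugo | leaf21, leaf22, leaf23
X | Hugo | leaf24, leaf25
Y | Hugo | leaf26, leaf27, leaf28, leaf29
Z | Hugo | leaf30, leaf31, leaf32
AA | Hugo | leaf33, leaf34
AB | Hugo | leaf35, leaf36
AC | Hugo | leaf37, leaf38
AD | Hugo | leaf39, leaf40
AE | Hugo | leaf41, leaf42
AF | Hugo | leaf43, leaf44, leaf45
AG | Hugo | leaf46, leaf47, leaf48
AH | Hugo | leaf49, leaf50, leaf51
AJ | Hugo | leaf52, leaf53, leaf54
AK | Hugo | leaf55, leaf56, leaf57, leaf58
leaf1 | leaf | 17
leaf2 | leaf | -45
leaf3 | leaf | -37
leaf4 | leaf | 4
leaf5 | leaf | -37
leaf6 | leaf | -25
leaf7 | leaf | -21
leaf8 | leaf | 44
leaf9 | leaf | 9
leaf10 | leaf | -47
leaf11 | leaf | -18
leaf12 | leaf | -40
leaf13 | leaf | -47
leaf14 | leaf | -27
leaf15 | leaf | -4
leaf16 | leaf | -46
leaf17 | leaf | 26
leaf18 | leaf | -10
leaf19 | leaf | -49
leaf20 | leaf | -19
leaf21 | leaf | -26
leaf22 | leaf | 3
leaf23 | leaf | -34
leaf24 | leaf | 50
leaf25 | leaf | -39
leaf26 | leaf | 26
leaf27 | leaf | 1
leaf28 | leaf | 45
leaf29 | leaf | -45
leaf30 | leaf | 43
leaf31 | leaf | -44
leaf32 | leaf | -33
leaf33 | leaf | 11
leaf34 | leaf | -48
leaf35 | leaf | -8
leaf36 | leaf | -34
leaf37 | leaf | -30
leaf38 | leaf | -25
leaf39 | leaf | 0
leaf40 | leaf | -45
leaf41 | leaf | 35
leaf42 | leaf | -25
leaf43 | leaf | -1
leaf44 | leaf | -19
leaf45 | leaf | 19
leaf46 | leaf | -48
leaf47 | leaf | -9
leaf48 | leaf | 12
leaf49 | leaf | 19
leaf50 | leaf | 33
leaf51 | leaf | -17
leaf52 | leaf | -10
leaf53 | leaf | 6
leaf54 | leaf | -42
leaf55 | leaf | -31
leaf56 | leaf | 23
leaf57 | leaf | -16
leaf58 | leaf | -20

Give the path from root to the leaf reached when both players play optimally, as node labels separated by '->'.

root -> B -> H -> AA -> leaf33

N (Hugo): max(17, -45, -37) = 17
P (Hugo): max(4, -37, -25) = 4
Q (Hugo): max(-21, 44) = 44
D (Alice): min(17, 4, 44) = 4
R (Hugo): max(9, -47, -18) = 9
S (Hugo): max(-40, -47) = -40
T (Hugo): max(-27, -4) = -4
U (Hugo): max(-46, 26) = 26
E (Alice): min(9, -40, -4, 26) = -40
V (Hugo): max(-10, -49, -19) = -10
W (Hugo): max(-26, 3, -34) = 3
F (Alice): min(-10, 3) = -10
X (Hugo): max(50, -39) = 50
Y (Hugo): max(26, 1, 45, -45) = 45
G (Alice): min(50, 45) = 45
A (Hugo): max(4, -40, -10, 45) = 45
Z (Hugo): max(43, -44, -33) = 43
AA (Hugo): max(11, -48) = 11
H (Alice): min(43, 11) = 11
AB (Hugo): max(-8, -34) = -8
AC (Hugo): max(-30, -25) = -25
J (Alice): min(-8, -25) = -25
AD (Hugo): max(0, -45) = 0
AE (Hugo): max(35, -25) = 35
AF (Hugo): max(-1, -19, 19) = 19
K (Alice): min(0, 35, 19) = 0
B (Hugo): max(11, -25, 0) = 11
AG (Hugo): max(-48, -9, 12) = 12
AH (Hugo): max(19, 33, -17) = 33
L (Alice): min(12, 33) = 12
AJ (Hugo): max(-10, 6, -42) = 6
AK (Hugo): max(-31, 23, -16, -20) = 23
M (Alice): min(6, 23) = 6
C (Hugo): max(12, 6) = 12
root (Alice): min(45, 11, 12) = 11
At root, Alice picks B (lowest: 11).
At B, Hugo picks H (highest: 11).
At H, Alice picks AA (lowest: 11).
At AA, Hugo picks leaf33 (highest: 11).
Terminal value 11.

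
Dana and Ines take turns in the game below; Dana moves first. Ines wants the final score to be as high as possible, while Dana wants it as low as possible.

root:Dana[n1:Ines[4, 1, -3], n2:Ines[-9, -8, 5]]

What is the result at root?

n1 (Ines): max(4, 1, -3) = 4
n2 (Ines): max(-9, -8, 5) = 5
root (Dana): min(4, 5) = 4

4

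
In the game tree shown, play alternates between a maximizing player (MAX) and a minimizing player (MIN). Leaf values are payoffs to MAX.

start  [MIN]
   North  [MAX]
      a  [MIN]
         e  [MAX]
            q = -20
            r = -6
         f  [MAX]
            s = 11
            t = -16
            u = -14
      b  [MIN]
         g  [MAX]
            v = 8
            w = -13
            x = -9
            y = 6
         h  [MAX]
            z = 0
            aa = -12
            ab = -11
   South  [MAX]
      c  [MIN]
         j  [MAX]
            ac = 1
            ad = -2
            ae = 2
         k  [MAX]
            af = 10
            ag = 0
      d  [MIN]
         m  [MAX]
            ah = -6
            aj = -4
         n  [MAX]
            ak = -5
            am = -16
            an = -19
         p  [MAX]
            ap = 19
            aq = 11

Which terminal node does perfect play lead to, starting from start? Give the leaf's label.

e (MAX): max(-20, -6) = -6
f (MAX): max(11, -16, -14) = 11
a (MIN): min(-6, 11) = -6
g (MAX): max(8, -13, -9, 6) = 8
h (MAX): max(0, -12, -11) = 0
b (MIN): min(8, 0) = 0
North (MAX): max(-6, 0) = 0
j (MAX): max(1, -2, 2) = 2
k (MAX): max(10, 0) = 10
c (MIN): min(2, 10) = 2
m (MAX): max(-6, -4) = -4
n (MAX): max(-5, -16, -19) = -5
p (MAX): max(19, 11) = 19
d (MIN): min(-4, -5, 19) = -5
South (MAX): max(2, -5) = 2
start (MIN): min(0, 2) = 0
At start, MIN picks North (lowest: 0).
At North, MAX picks b (highest: 0).
At b, MIN picks h (lowest: 0).
At h, MAX picks z (highest: 0).
Terminal value 0.

z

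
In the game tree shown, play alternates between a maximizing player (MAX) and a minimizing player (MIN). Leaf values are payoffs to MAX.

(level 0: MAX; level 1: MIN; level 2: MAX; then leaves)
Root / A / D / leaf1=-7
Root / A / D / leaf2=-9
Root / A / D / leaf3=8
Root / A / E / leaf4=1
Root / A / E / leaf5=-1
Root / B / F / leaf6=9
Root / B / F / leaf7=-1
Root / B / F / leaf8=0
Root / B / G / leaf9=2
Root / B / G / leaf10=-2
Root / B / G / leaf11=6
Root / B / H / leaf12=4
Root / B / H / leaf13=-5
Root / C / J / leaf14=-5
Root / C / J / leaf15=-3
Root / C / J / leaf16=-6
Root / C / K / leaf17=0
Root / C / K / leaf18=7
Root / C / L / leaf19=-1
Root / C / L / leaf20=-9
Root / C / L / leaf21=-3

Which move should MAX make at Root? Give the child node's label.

B

D (MAX): max(-7, -9, 8) = 8
E (MAX): max(1, -1) = 1
A (MIN): min(8, 1) = 1
F (MAX): max(9, -1, 0) = 9
G (MAX): max(2, -2, 6) = 6
H (MAX): max(4, -5) = 4
B (MIN): min(9, 6, 4) = 4
J (MAX): max(-5, -3, -6) = -3
K (MAX): max(0, 7) = 7
L (MAX): max(-1, -9, -3) = -1
C (MIN): min(-3, 7, -1) = -3
Root (MAX): max(1, 4, -3) = 4
MAX at Root wants the highest of {A=1, B=4, C=-3}, so chooses B.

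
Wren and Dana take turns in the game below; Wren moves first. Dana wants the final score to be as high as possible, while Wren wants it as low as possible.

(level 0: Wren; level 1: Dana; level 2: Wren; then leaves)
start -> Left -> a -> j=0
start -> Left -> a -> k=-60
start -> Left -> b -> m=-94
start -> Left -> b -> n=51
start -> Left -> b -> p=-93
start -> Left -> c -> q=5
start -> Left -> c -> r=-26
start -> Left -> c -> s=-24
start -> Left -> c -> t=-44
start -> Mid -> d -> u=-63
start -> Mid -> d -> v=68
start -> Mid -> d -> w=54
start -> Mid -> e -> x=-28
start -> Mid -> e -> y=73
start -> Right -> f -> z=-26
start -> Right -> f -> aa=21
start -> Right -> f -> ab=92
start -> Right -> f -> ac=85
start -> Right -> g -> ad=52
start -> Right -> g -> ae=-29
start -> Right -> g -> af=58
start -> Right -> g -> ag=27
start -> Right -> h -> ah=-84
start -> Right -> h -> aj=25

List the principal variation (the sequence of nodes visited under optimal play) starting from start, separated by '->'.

a (Wren): min(0, -60) = -60
b (Wren): min(-94, 51, -93) = -94
c (Wren): min(5, -26, -24, -44) = -44
Left (Dana): max(-60, -94, -44) = -44
d (Wren): min(-63, 68, 54) = -63
e (Wren): min(-28, 73) = -28
Mid (Dana): max(-63, -28) = -28
f (Wren): min(-26, 21, 92, 85) = -26
g (Wren): min(52, -29, 58, 27) = -29
h (Wren): min(-84, 25) = -84
Right (Dana): max(-26, -29, -84) = -26
start (Wren): min(-44, -28, -26) = -44
At start, Wren picks Left (lowest: -44).
At Left, Dana picks c (highest: -44).
At c, Wren picks t (lowest: -44).
Terminal value -44.

start -> Left -> c -> t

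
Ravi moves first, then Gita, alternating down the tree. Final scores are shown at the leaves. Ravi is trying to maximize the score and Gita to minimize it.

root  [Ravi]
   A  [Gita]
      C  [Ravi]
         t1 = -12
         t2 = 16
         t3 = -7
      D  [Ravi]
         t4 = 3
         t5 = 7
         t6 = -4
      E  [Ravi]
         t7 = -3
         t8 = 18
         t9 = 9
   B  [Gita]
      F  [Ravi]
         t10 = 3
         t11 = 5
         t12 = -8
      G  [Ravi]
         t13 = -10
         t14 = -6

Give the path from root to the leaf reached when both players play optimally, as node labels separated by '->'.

C (Ravi): max(-12, 16, -7) = 16
D (Ravi): max(3, 7, -4) = 7
E (Ravi): max(-3, 18, 9) = 18
A (Gita): min(16, 7, 18) = 7
F (Ravi): max(3, 5, -8) = 5
G (Ravi): max(-10, -6) = -6
B (Gita): min(5, -6) = -6
root (Ravi): max(7, -6) = 7
At root, Ravi picks A (highest: 7).
At A, Gita picks D (lowest: 7).
At D, Ravi picks t5 (highest: 7).
Terminal value 7.

root -> A -> D -> t5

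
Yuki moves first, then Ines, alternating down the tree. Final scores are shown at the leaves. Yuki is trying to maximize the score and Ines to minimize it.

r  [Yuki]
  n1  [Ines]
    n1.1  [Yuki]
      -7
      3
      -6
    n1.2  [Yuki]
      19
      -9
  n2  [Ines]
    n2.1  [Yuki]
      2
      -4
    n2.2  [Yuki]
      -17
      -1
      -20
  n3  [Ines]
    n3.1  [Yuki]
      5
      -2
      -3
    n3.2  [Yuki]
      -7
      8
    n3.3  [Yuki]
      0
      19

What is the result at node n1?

n1.1 (Yuki): max(-7, 3, -6) = 3
n1.2 (Yuki): max(19, -9) = 19
n1 (Ines): min(3, 19) = 3

3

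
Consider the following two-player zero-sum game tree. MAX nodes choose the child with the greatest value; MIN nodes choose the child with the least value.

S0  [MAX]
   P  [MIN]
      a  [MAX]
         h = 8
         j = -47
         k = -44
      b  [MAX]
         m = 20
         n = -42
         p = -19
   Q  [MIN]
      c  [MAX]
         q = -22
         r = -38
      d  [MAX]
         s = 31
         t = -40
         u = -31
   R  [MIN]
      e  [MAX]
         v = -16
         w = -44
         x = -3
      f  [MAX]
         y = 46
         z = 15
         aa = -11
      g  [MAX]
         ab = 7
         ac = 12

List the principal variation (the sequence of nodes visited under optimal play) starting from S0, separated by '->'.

S0 -> P -> a -> h

a (MAX): max(8, -47, -44) = 8
b (MAX): max(20, -42, -19) = 20
P (MIN): min(8, 20) = 8
c (MAX): max(-22, -38) = -22
d (MAX): max(31, -40, -31) = 31
Q (MIN): min(-22, 31) = -22
e (MAX): max(-16, -44, -3) = -3
f (MAX): max(46, 15, -11) = 46
g (MAX): max(7, 12) = 12
R (MIN): min(-3, 46, 12) = -3
S0 (MAX): max(8, -22, -3) = 8
At S0, MAX picks P (highest: 8).
At P, MIN picks a (lowest: 8).
At a, MAX picks h (highest: 8).
Terminal value 8.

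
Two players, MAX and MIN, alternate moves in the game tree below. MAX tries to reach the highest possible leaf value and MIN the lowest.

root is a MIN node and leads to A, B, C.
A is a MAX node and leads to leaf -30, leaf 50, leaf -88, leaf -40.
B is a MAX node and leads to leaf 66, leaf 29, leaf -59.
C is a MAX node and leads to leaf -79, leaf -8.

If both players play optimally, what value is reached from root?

A (MAX): max(-30, 50, -88, -40) = 50
B (MAX): max(66, 29, -59) = 66
C (MAX): max(-79, -8) = -8
root (MIN): min(50, 66, -8) = -8

-8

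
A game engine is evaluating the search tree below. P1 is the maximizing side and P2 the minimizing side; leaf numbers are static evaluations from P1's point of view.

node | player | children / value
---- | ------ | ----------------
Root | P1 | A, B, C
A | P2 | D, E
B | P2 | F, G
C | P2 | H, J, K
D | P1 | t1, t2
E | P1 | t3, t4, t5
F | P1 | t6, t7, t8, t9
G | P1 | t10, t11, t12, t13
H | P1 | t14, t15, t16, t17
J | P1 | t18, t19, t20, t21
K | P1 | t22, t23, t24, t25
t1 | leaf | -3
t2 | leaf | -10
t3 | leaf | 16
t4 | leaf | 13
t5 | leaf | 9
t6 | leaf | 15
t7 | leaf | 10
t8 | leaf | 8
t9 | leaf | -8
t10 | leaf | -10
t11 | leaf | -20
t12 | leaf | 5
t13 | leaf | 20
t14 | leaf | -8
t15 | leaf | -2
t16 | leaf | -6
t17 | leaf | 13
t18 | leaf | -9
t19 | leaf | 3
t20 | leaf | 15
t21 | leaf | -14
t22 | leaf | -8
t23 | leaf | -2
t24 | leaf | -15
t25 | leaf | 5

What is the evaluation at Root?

D (P1): max(-3, -10) = -3
E (P1): max(16, 13, 9) = 16
A (P2): min(-3, 16) = -3
F (P1): max(15, 10, 8, -8) = 15
G (P1): max(-10, -20, 5, 20) = 20
B (P2): min(15, 20) = 15
H (P1): max(-8, -2, -6, 13) = 13
J (P1): max(-9, 3, 15, -14) = 15
K (P1): max(-8, -2, -15, 5) = 5
C (P2): min(13, 15, 5) = 5
Root (P1): max(-3, 15, 5) = 15

15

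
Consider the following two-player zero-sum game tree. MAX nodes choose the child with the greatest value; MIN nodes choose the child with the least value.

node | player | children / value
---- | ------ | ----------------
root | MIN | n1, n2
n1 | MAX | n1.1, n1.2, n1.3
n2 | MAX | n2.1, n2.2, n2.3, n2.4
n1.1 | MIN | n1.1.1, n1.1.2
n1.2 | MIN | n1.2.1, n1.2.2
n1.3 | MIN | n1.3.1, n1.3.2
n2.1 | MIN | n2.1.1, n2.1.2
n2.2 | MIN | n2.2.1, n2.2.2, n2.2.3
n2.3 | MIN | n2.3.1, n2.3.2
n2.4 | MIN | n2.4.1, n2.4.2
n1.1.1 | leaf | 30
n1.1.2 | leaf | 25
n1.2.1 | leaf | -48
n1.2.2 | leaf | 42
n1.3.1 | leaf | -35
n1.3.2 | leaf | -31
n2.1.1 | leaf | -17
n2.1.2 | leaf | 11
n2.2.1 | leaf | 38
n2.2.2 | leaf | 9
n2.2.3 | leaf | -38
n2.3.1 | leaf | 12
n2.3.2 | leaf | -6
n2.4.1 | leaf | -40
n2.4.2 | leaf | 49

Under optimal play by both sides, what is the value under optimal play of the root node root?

n1.1 (MIN): min(30, 25) = 25
n1.2 (MIN): min(-48, 42) = -48
n1.3 (MIN): min(-35, -31) = -35
n1 (MAX): max(25, -48, -35) = 25
n2.1 (MIN): min(-17, 11) = -17
n2.2 (MIN): min(38, 9, -38) = -38
n2.3 (MIN): min(12, -6) = -6
n2.4 (MIN): min(-40, 49) = -40
n2 (MAX): max(-17, -38, -6, -40) = -6
root (MIN): min(25, -6) = -6

-6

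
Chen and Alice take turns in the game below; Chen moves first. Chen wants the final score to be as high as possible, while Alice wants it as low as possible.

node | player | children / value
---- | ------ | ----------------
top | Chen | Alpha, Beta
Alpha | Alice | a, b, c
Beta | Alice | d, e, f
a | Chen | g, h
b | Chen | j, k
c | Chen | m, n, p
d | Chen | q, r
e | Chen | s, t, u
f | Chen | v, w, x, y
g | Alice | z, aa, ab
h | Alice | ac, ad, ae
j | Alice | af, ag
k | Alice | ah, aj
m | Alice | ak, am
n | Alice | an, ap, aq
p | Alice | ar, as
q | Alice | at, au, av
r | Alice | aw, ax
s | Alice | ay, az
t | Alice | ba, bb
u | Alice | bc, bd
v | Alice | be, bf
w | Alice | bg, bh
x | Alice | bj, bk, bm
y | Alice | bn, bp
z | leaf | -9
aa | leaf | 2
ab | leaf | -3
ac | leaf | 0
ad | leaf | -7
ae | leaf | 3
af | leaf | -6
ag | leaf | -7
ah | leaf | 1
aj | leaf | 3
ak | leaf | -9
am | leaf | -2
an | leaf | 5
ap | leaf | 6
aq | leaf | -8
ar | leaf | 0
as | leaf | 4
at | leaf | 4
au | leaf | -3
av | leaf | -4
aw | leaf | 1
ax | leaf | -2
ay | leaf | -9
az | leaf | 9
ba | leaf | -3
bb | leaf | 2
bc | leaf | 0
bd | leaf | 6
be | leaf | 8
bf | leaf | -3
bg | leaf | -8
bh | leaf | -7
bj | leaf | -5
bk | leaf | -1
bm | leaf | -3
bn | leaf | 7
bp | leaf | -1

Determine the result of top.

g (Alice): min(-9, 2, -3) = -9
h (Alice): min(0, -7, 3) = -7
a (Chen): max(-9, -7) = -7
j (Alice): min(-6, -7) = -7
k (Alice): min(1, 3) = 1
b (Chen): max(-7, 1) = 1
m (Alice): min(-9, -2) = -9
n (Alice): min(5, 6, -8) = -8
p (Alice): min(0, 4) = 0
c (Chen): max(-9, -8, 0) = 0
Alpha (Alice): min(-7, 1, 0) = -7
q (Alice): min(4, -3, -4) = -4
r (Alice): min(1, -2) = -2
d (Chen): max(-4, -2) = -2
s (Alice): min(-9, 9) = -9
t (Alice): min(-3, 2) = -3
u (Alice): min(0, 6) = 0
e (Chen): max(-9, -3, 0) = 0
v (Alice): min(8, -3) = -3
w (Alice): min(-8, -7) = -8
x (Alice): min(-5, -1, -3) = -5
y (Alice): min(7, -1) = -1
f (Chen): max(-3, -8, -5, -1) = -1
Beta (Alice): min(-2, 0, -1) = -2
top (Chen): max(-7, -2) = -2

-2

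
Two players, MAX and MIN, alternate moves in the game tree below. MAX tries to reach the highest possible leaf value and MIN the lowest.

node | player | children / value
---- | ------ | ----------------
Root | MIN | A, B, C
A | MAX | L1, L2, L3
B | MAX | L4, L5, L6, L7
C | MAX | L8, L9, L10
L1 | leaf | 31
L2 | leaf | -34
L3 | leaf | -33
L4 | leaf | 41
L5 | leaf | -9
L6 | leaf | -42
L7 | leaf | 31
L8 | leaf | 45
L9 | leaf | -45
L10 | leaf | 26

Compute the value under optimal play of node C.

C (MAX): max(45, -45, 26) = 45

45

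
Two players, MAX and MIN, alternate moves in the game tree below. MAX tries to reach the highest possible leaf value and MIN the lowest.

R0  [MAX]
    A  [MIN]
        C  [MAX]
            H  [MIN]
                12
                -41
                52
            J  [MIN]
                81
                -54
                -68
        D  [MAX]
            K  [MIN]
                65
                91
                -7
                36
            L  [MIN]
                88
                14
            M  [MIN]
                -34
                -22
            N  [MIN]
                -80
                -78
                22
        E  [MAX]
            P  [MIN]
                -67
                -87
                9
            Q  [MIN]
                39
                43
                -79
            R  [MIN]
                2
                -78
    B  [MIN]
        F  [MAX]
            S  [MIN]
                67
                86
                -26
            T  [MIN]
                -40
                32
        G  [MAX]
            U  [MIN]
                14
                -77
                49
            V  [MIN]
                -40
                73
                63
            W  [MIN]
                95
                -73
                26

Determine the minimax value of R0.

-40

H (MIN): min(12, -41, 52) = -41
J (MIN): min(81, -54, -68) = -68
C (MAX): max(-41, -68) = -41
K (MIN): min(65, 91, -7, 36) = -7
L (MIN): min(88, 14) = 14
M (MIN): min(-34, -22) = -34
N (MIN): min(-80, -78, 22) = -80
D (MAX): max(-7, 14, -34, -80) = 14
P (MIN): min(-67, -87, 9) = -87
Q (MIN): min(39, 43, -79) = -79
R (MIN): min(2, -78) = -78
E (MAX): max(-87, -79, -78) = -78
A (MIN): min(-41, 14, -78) = -78
S (MIN): min(67, 86, -26) = -26
T (MIN): min(-40, 32) = -40
F (MAX): max(-26, -40) = -26
U (MIN): min(14, -77, 49) = -77
V (MIN): min(-40, 73, 63) = -40
W (MIN): min(95, -73, 26) = -73
G (MAX): max(-77, -40, -73) = -40
B (MIN): min(-26, -40) = -40
R0 (MAX): max(-78, -40) = -40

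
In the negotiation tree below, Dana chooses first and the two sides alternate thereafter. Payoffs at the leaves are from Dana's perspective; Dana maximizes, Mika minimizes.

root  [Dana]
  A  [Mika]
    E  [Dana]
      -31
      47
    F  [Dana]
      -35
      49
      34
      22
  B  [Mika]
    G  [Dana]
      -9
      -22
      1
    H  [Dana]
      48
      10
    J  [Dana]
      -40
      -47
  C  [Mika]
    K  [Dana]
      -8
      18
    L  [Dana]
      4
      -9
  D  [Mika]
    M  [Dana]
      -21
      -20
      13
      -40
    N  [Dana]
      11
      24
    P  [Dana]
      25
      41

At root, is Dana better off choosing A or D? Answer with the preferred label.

A

E (Dana): max(-31, 47) = 47
F (Dana): max(-35, 49, 34, 22) = 49
A (Mika): min(47, 49) = 47
M (Dana): max(-21, -20, 13, -40) = 13
N (Dana): max(11, 24) = 24
P (Dana): max(25, 41) = 41
D (Mika): min(13, 24, 41) = 13
Dana prefers the higher value; A=47, D=13. A is better since 47 > 13.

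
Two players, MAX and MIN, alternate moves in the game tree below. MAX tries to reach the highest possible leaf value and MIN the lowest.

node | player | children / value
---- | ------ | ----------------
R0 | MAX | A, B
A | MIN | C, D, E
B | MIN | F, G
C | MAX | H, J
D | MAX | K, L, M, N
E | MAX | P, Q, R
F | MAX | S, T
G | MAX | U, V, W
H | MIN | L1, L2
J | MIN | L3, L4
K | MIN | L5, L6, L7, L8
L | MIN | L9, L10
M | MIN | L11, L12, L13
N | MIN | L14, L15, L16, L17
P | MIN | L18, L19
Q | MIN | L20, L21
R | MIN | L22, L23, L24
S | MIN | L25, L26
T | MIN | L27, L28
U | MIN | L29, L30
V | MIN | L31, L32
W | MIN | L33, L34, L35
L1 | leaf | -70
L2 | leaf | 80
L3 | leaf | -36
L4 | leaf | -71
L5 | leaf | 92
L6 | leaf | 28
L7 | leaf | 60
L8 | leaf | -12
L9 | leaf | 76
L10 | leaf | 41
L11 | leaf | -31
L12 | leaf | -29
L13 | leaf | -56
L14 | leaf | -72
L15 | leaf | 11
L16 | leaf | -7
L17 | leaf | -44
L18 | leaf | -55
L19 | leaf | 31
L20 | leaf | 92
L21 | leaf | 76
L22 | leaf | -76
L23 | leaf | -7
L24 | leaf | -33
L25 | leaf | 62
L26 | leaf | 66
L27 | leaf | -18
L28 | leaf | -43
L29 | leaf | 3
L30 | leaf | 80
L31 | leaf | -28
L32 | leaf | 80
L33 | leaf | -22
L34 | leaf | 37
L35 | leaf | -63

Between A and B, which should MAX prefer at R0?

H (MIN): min(-70, 80) = -70
J (MIN): min(-36, -71) = -71
C (MAX): max(-70, -71) = -70
K (MIN): min(92, 28, 60, -12) = -12
L (MIN): min(76, 41) = 41
M (MIN): min(-31, -29, -56) = -56
N (MIN): min(-72, 11, -7, -44) = -72
D (MAX): max(-12, 41, -56, -72) = 41
P (MIN): min(-55, 31) = -55
Q (MIN): min(92, 76) = 76
R (MIN): min(-76, -7, -33) = -76
E (MAX): max(-55, 76, -76) = 76
A (MIN): min(-70, 41, 76) = -70
S (MIN): min(62, 66) = 62
T (MIN): min(-18, -43) = -43
F (MAX): max(62, -43) = 62
U (MIN): min(3, 80) = 3
V (MIN): min(-28, 80) = -28
W (MIN): min(-22, 37, -63) = -63
G (MAX): max(3, -28, -63) = 3
B (MIN): min(62, 3) = 3
MAX prefers the higher value; A=-70, B=3. B is better since 3 > -70.

B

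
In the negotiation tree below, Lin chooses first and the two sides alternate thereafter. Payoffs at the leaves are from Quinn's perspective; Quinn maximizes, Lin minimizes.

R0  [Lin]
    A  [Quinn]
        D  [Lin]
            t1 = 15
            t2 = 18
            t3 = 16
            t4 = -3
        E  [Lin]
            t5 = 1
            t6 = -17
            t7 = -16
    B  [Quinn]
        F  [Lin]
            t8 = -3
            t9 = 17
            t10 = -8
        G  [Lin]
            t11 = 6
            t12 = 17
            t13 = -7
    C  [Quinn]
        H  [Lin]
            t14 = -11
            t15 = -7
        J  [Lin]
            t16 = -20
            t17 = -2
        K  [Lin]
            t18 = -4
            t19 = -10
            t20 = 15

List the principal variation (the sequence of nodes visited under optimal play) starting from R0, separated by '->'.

D (Lin): min(15, 18, 16, -3) = -3
E (Lin): min(1, -17, -16) = -17
A (Quinn): max(-3, -17) = -3
F (Lin): min(-3, 17, -8) = -8
G (Lin): min(6, 17, -7) = -7
B (Quinn): max(-8, -7) = -7
H (Lin): min(-11, -7) = -11
J (Lin): min(-20, -2) = -20
K (Lin): min(-4, -10, 15) = -10
C (Quinn): max(-11, -20, -10) = -10
R0 (Lin): min(-3, -7, -10) = -10
At R0, Lin picks C (lowest: -10).
At C, Quinn picks K (highest: -10).
At K, Lin picks t19 (lowest: -10).
Terminal value -10.

R0 -> C -> K -> t19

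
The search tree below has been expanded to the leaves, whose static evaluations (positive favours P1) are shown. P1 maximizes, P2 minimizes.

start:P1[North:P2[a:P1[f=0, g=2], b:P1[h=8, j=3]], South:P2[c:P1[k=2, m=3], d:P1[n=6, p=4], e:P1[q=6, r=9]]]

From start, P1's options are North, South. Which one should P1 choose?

South

a (P1): max(0, 2) = 2
b (P1): max(8, 3) = 8
North (P2): min(2, 8) = 2
c (P1): max(2, 3) = 3
d (P1): max(6, 4) = 6
e (P1): max(6, 9) = 9
South (P2): min(3, 6, 9) = 3
start (P1): max(2, 3) = 3
P1 at start wants the highest of {North=2, South=3}, so chooses South.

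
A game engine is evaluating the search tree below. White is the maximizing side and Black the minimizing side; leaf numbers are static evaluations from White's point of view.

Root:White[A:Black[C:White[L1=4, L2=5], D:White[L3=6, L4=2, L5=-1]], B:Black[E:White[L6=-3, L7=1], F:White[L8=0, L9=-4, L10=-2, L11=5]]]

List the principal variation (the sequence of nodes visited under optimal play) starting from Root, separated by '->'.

Root -> A -> C -> L2

C (White): max(4, 5) = 5
D (White): max(6, 2, -1) = 6
A (Black): min(5, 6) = 5
E (White): max(-3, 1) = 1
F (White): max(0, -4, -2, 5) = 5
B (Black): min(1, 5) = 1
Root (White): max(5, 1) = 5
At Root, White picks A (highest: 5).
At A, Black picks C (lowest: 5).
At C, White picks L2 (highest: 5).
Terminal value 5.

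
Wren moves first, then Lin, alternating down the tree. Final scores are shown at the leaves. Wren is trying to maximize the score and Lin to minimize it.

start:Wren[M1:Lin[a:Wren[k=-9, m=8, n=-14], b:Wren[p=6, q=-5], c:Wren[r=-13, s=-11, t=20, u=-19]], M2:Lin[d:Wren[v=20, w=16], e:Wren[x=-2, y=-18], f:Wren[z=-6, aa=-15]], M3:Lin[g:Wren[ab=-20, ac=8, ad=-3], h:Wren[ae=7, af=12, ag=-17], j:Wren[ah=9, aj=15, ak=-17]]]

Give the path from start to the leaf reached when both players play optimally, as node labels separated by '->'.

a (Wren): max(-9, 8, -14) = 8
b (Wren): max(6, -5) = 6
c (Wren): max(-13, -11, 20, -19) = 20
M1 (Lin): min(8, 6, 20) = 6
d (Wren): max(20, 16) = 20
e (Wren): max(-2, -18) = -2
f (Wren): max(-6, -15) = -6
M2 (Lin): min(20, -2, -6) = -6
g (Wren): max(-20, 8, -3) = 8
h (Wren): max(7, 12, -17) = 12
j (Wren): max(9, 15, -17) = 15
M3 (Lin): min(8, 12, 15) = 8
start (Wren): max(6, -6, 8) = 8
At start, Wren picks M3 (highest: 8).
At M3, Lin picks g (lowest: 8).
At g, Wren picks ac (highest: 8).
Terminal value 8.

start -> M3 -> g -> ac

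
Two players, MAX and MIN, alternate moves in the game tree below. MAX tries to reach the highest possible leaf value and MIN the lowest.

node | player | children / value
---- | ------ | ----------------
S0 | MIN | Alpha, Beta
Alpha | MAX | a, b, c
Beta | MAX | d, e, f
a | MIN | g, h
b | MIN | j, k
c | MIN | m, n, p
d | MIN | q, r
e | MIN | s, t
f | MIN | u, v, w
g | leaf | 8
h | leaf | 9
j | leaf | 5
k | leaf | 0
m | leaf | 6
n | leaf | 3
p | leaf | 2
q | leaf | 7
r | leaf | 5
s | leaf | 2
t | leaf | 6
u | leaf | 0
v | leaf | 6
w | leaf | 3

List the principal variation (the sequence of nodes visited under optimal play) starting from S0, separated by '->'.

S0 -> Beta -> d -> r

a (MIN): min(8, 9) = 8
b (MIN): min(5, 0) = 0
c (MIN): min(6, 3, 2) = 2
Alpha (MAX): max(8, 0, 2) = 8
d (MIN): min(7, 5) = 5
e (MIN): min(2, 6) = 2
f (MIN): min(0, 6, 3) = 0
Beta (MAX): max(5, 2, 0) = 5
S0 (MIN): min(8, 5) = 5
At S0, MIN picks Beta (lowest: 5).
At Beta, MAX picks d (highest: 5).
At d, MIN picks r (lowest: 5).
Terminal value 5.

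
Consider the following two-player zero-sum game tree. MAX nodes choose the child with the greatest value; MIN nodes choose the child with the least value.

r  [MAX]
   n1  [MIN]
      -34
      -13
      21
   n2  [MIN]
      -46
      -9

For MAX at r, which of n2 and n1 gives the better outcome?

n1

n2 (MIN): min(-46, -9) = -46
n1 (MIN): min(-34, -13, 21) = -34
MAX prefers the higher value; n2=-46, n1=-34. n1 is better since -34 > -46.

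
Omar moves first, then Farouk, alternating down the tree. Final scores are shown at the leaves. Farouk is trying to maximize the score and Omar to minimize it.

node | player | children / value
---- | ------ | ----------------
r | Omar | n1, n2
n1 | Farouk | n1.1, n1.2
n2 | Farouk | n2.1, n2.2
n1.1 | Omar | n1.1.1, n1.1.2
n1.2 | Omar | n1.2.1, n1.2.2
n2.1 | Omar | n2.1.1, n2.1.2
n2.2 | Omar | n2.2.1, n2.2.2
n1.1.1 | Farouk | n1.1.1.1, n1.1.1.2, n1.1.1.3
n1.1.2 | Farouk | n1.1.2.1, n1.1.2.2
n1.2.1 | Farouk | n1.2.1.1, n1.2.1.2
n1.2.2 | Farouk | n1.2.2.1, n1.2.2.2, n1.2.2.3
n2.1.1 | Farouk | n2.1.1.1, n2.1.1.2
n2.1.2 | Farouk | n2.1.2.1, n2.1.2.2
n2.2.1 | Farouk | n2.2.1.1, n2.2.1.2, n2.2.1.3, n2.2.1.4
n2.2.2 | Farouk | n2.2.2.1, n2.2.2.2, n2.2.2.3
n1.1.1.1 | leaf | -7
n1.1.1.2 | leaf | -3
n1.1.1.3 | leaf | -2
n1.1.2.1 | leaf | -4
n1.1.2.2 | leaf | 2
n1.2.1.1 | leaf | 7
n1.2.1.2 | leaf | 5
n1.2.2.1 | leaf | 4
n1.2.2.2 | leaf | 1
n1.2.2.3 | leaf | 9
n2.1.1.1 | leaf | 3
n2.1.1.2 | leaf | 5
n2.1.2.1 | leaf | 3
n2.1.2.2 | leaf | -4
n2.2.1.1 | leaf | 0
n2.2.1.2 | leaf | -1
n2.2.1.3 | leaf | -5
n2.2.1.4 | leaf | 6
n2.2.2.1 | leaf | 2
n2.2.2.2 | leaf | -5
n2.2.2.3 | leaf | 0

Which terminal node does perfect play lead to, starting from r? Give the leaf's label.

n2.1.2.1

n1.1.1 (Farouk): max(-7, -3, -2) = -2
n1.1.2 (Farouk): max(-4, 2) = 2
n1.1 (Omar): min(-2, 2) = -2
n1.2.1 (Farouk): max(7, 5) = 7
n1.2.2 (Farouk): max(4, 1, 9) = 9
n1.2 (Omar): min(7, 9) = 7
n1 (Farouk): max(-2, 7) = 7
n2.1.1 (Farouk): max(3, 5) = 5
n2.1.2 (Farouk): max(3, -4) = 3
n2.1 (Omar): min(5, 3) = 3
n2.2.1 (Farouk): max(0, -1, -5, 6) = 6
n2.2.2 (Farouk): max(2, -5, 0) = 2
n2.2 (Omar): min(6, 2) = 2
n2 (Farouk): max(3, 2) = 3
r (Omar): min(7, 3) = 3
At r, Omar picks n2 (lowest: 3).
At n2, Farouk picks n2.1 (highest: 3).
At n2.1, Omar picks n2.1.2 (lowest: 3).
At n2.1.2, Farouk picks n2.1.2.1 (highest: 3).
Terminal value 3.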